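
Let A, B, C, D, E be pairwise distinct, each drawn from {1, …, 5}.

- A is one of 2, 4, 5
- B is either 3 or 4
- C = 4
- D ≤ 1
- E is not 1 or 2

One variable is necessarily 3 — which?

B

C's domain is down to {4}, so C = 4. Remove 4 from A, B, E.
So 3 goes to B.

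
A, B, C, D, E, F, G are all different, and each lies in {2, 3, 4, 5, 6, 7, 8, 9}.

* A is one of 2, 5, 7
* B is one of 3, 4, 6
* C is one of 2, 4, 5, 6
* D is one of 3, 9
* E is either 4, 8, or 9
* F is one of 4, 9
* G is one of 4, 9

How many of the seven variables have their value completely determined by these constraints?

3

F and G between them cover only {4, 9} — a naked pair. Remove those values from B, C, D, E.
D has just one choice, so D = 3. Strike 3 from B.
E has just one choice, so E = 8.
That leaves B = 6. Remove 6 from C.
Determined: B=6, D=3, E=8. The other variables each still have more than one consistent value. That makes 3.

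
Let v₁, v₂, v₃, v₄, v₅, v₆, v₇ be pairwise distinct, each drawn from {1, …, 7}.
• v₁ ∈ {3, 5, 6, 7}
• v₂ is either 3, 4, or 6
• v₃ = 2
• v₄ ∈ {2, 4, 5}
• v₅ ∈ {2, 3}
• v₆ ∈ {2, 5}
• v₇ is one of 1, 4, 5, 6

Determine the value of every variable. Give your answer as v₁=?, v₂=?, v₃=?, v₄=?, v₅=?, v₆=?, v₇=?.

v₁=7, v₂=6, v₃=2, v₄=4, v₅=3, v₆=5, v₇=1

v₃ must be 2 (only option left). Remove 2 from v₄, v₅, v₆.
That leaves v₅ = 3. So v₁, v₂ can't be 3.
v₆'s domain is down to {5}, so v₆ = 5. Eliminate 5 elsewhere: v₁, v₄, v₇.
v₄'s domain is down to {4}, so v₄ = 4. Eliminate 4 elsewhere: v₂, v₇.
That leaves v₂ = 6. Strike 6 from v₁, v₇.
v₇ has just one choice, so v₇ = 1.
v₁'s domain is down to {7}, so v₁ = 7.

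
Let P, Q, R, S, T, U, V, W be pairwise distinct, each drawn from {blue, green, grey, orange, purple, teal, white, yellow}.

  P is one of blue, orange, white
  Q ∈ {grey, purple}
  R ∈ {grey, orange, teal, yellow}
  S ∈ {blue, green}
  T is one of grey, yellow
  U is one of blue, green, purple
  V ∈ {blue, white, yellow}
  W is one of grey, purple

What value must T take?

Among the 8 variables, teal fits only R (and all 8 values in {blue, green, grey, orange, purple, teal, white, yellow} must be used), so R = teal.
The 7 still-open variables draw from only 7 values {blue, green, grey, orange, purple, white, yellow}, so each is used; only P can be orange, hence P = orange.
Among the 6 still-open variables, white fits only V (and all 6 values in {blue, green, grey, purple, white, yellow} must be used), so V = white.
The 5 still-open variables draw from only 5 values {blue, green, grey, purple, yellow}, so each is used; only T can be yellow, hence T = yellow.

yellow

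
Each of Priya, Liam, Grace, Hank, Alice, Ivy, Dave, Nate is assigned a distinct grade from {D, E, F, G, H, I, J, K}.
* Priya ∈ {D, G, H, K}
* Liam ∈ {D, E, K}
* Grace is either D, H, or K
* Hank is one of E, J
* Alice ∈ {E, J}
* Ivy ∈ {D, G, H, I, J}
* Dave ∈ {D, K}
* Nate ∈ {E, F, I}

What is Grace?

H

The 8 variables draw from only 8 values {D, E, F, G, H, I, J, K}, so each is used; only Nate can be F, hence Nate = F.
The 7 still-open variables together cover exactly {D, E, G, H, I, J, K} — 7 values for 7 variables — and I appears only in Ivy's list, so Ivy = I.
The 6 still-open variables together cover exactly {D, E, G, H, J, K} — 6 values for 6 variables — and G appears only in Priya's list, so Priya = G.
Among the 5 still-open variables, H fits only Grace (and all 5 values in {D, E, H, J, K} must be used), so Grace = H.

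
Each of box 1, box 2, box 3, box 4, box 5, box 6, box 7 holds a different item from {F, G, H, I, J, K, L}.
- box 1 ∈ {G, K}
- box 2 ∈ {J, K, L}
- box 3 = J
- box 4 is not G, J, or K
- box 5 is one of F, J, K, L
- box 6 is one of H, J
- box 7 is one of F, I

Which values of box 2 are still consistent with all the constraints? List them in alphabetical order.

box 3 has just one choice, so box 3 = J. Eliminate J elsewhere: box 2, box 5, box 6.
box 6 has just one choice, so box 6 = H. Eliminate H elsewhere: box 4.
Among the 5 still-open variables, G fits only box 1 (and all 5 values in {F, G, I, K, L} must be used), so box 1 = G.
No further eliminations apply; box 2 can still be any of K, L.

K, L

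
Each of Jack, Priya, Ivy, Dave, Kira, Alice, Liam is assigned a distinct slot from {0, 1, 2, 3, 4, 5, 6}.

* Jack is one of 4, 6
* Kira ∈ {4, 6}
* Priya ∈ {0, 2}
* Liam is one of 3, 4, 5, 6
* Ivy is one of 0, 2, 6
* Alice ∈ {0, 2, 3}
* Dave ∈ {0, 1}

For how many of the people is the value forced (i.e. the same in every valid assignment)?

3

The 7 variables together cover exactly {0, 1, 2, 3, 4, 5, 6} — 7 values for 7 variables — and 1 appears only in Dave's list, so Dave = 1.
The 6 still-open variables together cover exactly {0, 2, 3, 4, 5, 6} — 6 values for 6 variables — and 5 appears only in Liam's list, so Liam = 5.
The 5 still-open variables draw from only 5 values {0, 2, 3, 4, 6}, so each is used; only Alice can be 3, hence Alice = 3.
The 2 variables Jack and Kira are confined to {4, 6}, which locks those values in; drop them from Ivy.
Determined: Dave=1, Alice=3, Liam=5. The other people each still have more than one consistent value. That makes 3.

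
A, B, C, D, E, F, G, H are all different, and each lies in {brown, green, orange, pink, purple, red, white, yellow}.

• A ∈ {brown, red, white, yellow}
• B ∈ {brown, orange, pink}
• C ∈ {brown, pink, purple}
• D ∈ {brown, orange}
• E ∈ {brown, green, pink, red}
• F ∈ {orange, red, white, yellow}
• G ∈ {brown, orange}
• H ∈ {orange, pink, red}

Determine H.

The 8 variables draw from only 8 values {brown, green, orange, pink, purple, red, white, yellow}, so each is used; only E can be green, hence E = green.
Among the 7 still-open variables, purple fits only C (and all 7 values in {brown, orange, pink, purple, red, white, yellow} must be used), so C = purple.
The 2 variables D and G are confined to {brown, orange}, which locks those values in; drop them from A, B, F, H.
B's domain is down to {pink}, so B = pink. Eliminate pink elsewhere: H.
So H = red.

red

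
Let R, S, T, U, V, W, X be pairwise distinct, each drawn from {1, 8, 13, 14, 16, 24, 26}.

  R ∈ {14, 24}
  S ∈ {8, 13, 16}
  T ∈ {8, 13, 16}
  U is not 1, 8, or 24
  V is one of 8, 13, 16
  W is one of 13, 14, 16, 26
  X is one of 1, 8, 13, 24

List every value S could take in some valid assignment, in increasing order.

8, 13, 16

The 7 variables draw from only 7 values {1, 8, 13, 14, 16, 24, 26}, so each is used; only X can be 1, hence X = 1.
The 6 still-open variables draw from only 6 values {8, 13, 14, 16, 24, 26}, so each is used; only R can be 24, hence R = 24.
S, T, V between them cover only {8, 13, 16} — a naked triple. Remove those values from U, W.
No further eliminations apply; S can still be any of 8, 13, 16.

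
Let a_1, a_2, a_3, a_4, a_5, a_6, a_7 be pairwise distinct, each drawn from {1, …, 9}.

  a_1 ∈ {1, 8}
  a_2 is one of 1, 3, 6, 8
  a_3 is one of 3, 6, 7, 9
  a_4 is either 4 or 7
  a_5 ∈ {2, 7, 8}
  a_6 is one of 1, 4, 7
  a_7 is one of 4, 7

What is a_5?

The 2 variables a_4 and a_7 are confined to {4, 7}, which locks those values in; drop them from a_3, a_5, a_6.
a_6 must be 1 (only option left). Strike 1 from a_1, a_2.
a_1's domain is down to {8}, so a_1 = 8. Remove 8 from a_2, a_5.
So a_5 = 2.

2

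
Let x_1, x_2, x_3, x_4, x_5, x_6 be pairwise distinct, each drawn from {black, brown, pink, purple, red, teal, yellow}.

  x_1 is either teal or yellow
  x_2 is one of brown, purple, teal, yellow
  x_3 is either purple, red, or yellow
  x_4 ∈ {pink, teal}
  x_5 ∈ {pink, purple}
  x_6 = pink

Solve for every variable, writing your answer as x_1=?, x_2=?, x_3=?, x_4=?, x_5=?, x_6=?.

x_1=yellow, x_2=brown, x_3=red, x_4=teal, x_5=purple, x_6=pink

x_6 has just one choice, so x_6 = pink. Eliminate pink elsewhere: x_4, x_5.
That leaves x_4 = teal. Eliminate teal elsewhere: x_1, x_2.
x_5 must be purple (only option left). Strike purple from x_2, x_3.
That leaves x_1 = yellow. Remove yellow from x_2, x_3.
That leaves x_2 = brown.
x_3's domain is down to {red}, so x_3 = red.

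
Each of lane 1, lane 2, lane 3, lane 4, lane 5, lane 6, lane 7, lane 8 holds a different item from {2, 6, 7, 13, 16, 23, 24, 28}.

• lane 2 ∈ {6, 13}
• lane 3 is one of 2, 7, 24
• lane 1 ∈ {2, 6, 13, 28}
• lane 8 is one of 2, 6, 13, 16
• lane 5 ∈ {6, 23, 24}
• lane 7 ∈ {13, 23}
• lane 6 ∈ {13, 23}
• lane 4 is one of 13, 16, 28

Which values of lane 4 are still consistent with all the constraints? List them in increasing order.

Among the 8 variables, 7 fits only lane 3 (and all 8 values in {2, 6, 7, 13, 16, 23, 24, 28} must be used), so lane 3 = 7.
Among the 7 still-open variables, 24 fits only lane 5 (and all 7 values in {2, 6, 13, 16, 23, 24, 28} must be used), so lane 5 = 24.
The 2 variables lane 6 and lane 7 are confined to {13, 23}, which locks those values in; drop them from lane 1, lane 2, lane 4, lane 8.
lane 2 has just one choice, so lane 2 = 6. Strike 6 from lane 1, lane 8.
No further eliminations apply; lane 4 can still be any of 16, 28.

16, 28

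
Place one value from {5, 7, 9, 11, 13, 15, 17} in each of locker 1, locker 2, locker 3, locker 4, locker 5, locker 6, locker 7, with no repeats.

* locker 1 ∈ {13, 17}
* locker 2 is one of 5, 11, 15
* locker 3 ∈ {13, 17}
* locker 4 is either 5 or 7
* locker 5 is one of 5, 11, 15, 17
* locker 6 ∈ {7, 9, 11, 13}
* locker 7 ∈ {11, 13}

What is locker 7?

The 7 variables together cover exactly {5, 7, 9, 11, 13, 15, 17} — 7 values for 7 variables — and 9 appears only in locker 6's list, so locker 6 = 9.
The 6 still-open variables draw from only 6 values {5, 7, 11, 13, 15, 17}, so each is used; only locker 4 can be 7, hence locker 4 = 7.
locker 1 and locker 3 between them cover only {13, 17} — a naked pair. Remove those values from locker 5, locker 7.
So locker 7 = 11.

11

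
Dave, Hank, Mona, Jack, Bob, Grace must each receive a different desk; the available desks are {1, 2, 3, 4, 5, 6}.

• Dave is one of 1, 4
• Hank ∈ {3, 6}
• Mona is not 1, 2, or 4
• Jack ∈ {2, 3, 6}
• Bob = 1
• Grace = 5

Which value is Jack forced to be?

2

Bob must be 1 (only option left). So Dave can't be 1.
That leaves Grace = 5. Strike 5 from Mona.
Dave has just one choice, so Dave = 4.
The 3 still-open variables together cover exactly {2, 3, 6} — 3 values for 3 variables — and 2 appears only in Jack's list, so Jack = 2.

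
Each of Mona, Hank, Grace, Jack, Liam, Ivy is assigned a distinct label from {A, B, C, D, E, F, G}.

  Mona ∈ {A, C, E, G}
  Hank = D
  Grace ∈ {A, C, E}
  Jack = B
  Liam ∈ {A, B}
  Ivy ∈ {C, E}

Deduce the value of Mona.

G

Hank has just one choice, so Hank = D.
Jack must be B (only option left). So Liam can't be B.
Liam's domain is down to {A}, so Liam = A. So Mona, Grace can't be A.
Among the 3 still-open variables, G fits only Mona (and all 3 values in {C, E, G} must be used), so Mona = G.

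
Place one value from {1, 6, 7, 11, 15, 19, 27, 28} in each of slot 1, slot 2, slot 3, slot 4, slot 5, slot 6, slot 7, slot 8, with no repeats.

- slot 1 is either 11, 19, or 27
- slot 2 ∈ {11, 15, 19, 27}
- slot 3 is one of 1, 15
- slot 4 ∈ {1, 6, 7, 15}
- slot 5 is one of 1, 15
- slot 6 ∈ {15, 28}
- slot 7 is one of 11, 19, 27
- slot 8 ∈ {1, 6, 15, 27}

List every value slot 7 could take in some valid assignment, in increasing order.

The 8 variables together cover exactly {1, 6, 7, 11, 15, 19, 27, 28} — 8 values for 8 variables — and 7 appears only in slot 4's list, so slot 4 = 7.
Among the 7 still-open variables, 6 fits only slot 8 (and all 7 values in {1, 6, 11, 15, 19, 27, 28} must be used), so slot 8 = 6.
The 6 still-open variables draw from only 6 values {1, 11, 15, 19, 27, 28}, so each is used; only slot 6 can be 28, hence slot 6 = 28.
slot 3 and slot 5 between them cover only {1, 15} — a naked pair. Remove those values from slot 2.
No further eliminations apply; slot 7 can still be any of 11, 19, 27.

11, 19, 27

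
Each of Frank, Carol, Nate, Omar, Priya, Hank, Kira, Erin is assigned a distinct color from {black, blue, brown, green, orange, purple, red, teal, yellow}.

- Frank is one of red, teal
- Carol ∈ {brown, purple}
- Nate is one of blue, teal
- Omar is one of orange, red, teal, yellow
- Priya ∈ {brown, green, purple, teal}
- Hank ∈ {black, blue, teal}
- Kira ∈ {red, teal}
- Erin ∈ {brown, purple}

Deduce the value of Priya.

Frank and Kira share exactly the 2 values {red, teal}; by pigeonhole those values go to them, so strike red, teal from Nate, Omar, Priya, Hank.
Nate has just one choice, so Nate = blue. Remove blue from Hank.
That leaves Hank = black.
Carol and Erin share exactly the 2 values {brown, purple}; by pigeonhole those values go to them, so strike brown, purple from Priya.
So Priya = green.

green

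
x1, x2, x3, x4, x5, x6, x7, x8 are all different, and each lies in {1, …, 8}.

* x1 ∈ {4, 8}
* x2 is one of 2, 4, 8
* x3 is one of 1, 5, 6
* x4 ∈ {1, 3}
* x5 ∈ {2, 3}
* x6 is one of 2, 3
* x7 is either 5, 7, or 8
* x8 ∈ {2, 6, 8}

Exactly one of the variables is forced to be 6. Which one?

x8

The 8 variables together cover exactly {1, 2, 3, 4, 5, 6, 7, 8} — 8 values for 8 variables — and 7 appears only in x7's list, so x7 = 7.
The 7 still-open variables together cover exactly {1, 2, 3, 4, 5, 6, 8} — 7 values for 7 variables — and 5 appears only in x3's list, so x3 = 5.
The 6 still-open variables together cover exactly {1, 2, 3, 4, 6, 8} — 6 values for 6 variables — and 1 appears only in x4's list, so x4 = 1.
The 5 still-open variables draw from only 5 values {2, 3, 4, 6, 8}, so each is used; only x8 can be 6, hence x8 = 6.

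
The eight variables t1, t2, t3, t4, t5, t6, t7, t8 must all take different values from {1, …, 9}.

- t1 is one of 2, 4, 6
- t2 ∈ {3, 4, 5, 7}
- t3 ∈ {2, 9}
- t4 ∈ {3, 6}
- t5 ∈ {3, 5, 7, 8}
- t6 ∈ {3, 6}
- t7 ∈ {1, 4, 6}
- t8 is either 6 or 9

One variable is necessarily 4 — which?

t1

t4 and t6 share exactly the 2 values {3, 6}; by pigeonhole those values go to them, so strike 3, 6 from t1, t2, t5, t7, t8.
t8 has just one choice, so t8 = 9. Remove 9 from t3.
t3 must be 2 (only option left). Strike 2 from t1.
So 4 goes to t1.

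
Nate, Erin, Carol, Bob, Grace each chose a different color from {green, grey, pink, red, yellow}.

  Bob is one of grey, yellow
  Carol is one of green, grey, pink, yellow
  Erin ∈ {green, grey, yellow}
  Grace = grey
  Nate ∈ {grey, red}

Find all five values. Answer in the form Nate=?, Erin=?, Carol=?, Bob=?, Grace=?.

Grace must be grey (only option left). Eliminate grey elsewhere: Nate, Erin, Carol, Bob.
Nate has just one choice, so Nate = red.
That leaves Bob = yellow. Eliminate yellow elsewhere: Erin, Carol.
Erin has just one choice, so Erin = green. Strike green from Carol.
Carol must be pink (only option left).

Nate=red, Erin=green, Carol=pink, Bob=yellow, Grace=grey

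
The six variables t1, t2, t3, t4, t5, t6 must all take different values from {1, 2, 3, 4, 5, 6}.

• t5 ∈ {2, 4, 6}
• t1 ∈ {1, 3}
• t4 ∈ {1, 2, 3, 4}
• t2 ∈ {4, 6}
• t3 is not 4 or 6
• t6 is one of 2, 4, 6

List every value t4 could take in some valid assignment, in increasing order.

1, 3

The 6 variables together cover exactly {1, 2, 3, 4, 5, 6} — 6 values for 6 variables — and 5 appears only in t3's list, so t3 = 5.
t2, t5, t6 between them cover only {2, 4, 6} — a naked triple. Remove those values from t4.
No further eliminations apply; t4 can still be any of 1, 3.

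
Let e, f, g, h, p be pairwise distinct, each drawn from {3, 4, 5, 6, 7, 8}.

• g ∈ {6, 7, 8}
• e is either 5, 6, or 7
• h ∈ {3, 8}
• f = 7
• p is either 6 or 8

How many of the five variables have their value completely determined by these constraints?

3

f must be 7 (only option left). So e, g can't be 7.
The 4 still-open variables draw from only 4 values {3, 5, 6, 8}, so each is used; only h can be 3, hence h = 3.
The 3 still-open variables draw from only 3 values {5, 6, 8}, so each is used; only e can be 5, hence e = 5.
Determined: e=5, f=7, h=3. The other variables each still have more than one consistent value. That makes 3.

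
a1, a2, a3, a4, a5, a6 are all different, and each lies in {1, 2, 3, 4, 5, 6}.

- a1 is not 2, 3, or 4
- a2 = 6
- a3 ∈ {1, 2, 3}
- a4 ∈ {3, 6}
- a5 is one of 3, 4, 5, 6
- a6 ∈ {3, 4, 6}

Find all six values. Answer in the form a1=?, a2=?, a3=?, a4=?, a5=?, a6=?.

a1=1, a2=6, a3=2, a4=3, a5=5, a6=4

a2 has just one choice, so a2 = 6. So a1, a4, a5, a6 can't be 6.
That leaves a4 = 3. Strike 3 from a3, a5, a6.
a6 has just one choice, so a6 = 4. Strike 4 from a5.
That leaves a5 = 5. Remove 5 from a1.
a1 has just one choice, so a1 = 1. Eliminate 1 elsewhere: a3.
That leaves a3 = 2.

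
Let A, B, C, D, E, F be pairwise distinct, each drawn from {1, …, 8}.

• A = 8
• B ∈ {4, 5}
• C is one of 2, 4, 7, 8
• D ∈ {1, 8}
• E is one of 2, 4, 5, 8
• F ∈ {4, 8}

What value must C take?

A must be 8 (only option left). Eliminate 8 elsewhere: C, D, E, F.
That leaves D = 1.
That leaves F = 4. Strike 4 from B, C, E.
B must be 5 (only option left). Strike 5 from E.
E's domain is down to {2}, so E = 2. Remove 2 from C.
So C = 7.

7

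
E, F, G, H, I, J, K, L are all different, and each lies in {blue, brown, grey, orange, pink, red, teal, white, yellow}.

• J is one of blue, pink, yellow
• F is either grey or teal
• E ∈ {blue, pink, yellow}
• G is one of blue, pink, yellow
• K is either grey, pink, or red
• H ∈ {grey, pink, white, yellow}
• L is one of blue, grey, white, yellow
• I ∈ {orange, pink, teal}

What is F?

teal

Among the 8 variables, orange fits only I (and all 8 values in {blue, grey, orange, pink, red, teal, white, yellow} must be used), so I = orange.
Among the 7 still-open variables, red fits only K (and all 7 values in {blue, grey, pink, red, teal, white, yellow} must be used), so K = red.
The 6 still-open variables together cover exactly {blue, grey, pink, teal, white, yellow} — 6 values for 6 variables — and teal appears only in F's list, so F = teal.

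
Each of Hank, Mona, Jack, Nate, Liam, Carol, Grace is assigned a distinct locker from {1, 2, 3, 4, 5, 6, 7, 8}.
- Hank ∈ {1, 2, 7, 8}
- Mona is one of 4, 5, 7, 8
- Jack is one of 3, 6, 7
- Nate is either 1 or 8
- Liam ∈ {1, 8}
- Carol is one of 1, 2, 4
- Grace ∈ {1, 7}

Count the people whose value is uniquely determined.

4

The 2 variables Nate and Liam are confined to {1, 8}, which locks those values in; drop them from Hank, Mona, Carol, Grace.
Grace's domain is down to {7}, so Grace = 7. So Hank, Mona, Jack can't be 7.
That leaves Hank = 2. Strike 2 from Carol.
Carol has just one choice, so Carol = 4. So Mona can't be 4.
Mona's domain is down to {5}, so Mona = 5.
Determined: Hank=2, Mona=5, Carol=4, Grace=7. The other people each still have more than one consistent value. That makes 4.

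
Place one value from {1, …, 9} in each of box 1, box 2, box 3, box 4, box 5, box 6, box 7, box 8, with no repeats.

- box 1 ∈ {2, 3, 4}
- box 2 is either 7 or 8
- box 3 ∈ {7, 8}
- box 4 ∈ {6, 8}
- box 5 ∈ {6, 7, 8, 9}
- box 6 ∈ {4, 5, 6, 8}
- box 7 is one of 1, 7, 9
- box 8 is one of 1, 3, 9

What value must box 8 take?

box 2 and box 3 between them cover only {7, 8} — a naked pair. Remove those values from box 4, box 5, box 6, box 7.
box 4 has just one choice, so box 4 = 6. Strike 6 from box 5, box 6.
box 5 has just one choice, so box 5 = 9. Strike 9 from box 7, box 8.
box 7 has just one choice, so box 7 = 1. Eliminate 1 elsewhere: box 8.
So box 8 = 3.

3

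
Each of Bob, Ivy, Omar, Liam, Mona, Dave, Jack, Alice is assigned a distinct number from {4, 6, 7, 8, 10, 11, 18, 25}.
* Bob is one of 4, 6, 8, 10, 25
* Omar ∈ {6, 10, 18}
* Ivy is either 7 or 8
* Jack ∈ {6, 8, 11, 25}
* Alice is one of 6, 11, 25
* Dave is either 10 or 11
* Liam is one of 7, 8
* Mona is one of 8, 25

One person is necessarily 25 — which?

The 8 variables draw from only 8 values {4, 6, 7, 8, 10, 11, 18, 25}, so each is used; only Bob can be 4, hence Bob = 4.
The 7 still-open variables together cover exactly {6, 7, 8, 10, 11, 18, 25} — 7 values for 7 variables — and 18 appears only in Omar's list, so Omar = 18.
The 6 still-open variables draw from only 6 values {6, 7, 8, 10, 11, 25}, so each is used; only Dave can be 10, hence Dave = 10.
Ivy and Liam share exactly the 2 values {7, 8}; by pigeonhole those values go to them, so strike 7, 8 from Mona, Jack.
So 25 goes to Mona.

Mona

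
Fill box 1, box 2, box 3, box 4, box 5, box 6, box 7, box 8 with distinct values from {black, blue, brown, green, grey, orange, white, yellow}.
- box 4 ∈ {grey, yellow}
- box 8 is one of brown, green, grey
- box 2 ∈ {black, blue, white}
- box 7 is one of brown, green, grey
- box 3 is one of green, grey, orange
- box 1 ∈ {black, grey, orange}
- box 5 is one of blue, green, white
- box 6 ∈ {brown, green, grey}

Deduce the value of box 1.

black

The 8 variables draw from only 8 values {black, blue, brown, green, grey, orange, white, yellow}, so each is used; only box 4 can be yellow, hence box 4 = yellow.
box 6, box 7, box 8 between them cover only {brown, green, grey} — a naked triple. Remove those values from box 1, box 3, box 5.
box 3 must be orange (only option left). Strike orange from box 1.
So box 1 = black.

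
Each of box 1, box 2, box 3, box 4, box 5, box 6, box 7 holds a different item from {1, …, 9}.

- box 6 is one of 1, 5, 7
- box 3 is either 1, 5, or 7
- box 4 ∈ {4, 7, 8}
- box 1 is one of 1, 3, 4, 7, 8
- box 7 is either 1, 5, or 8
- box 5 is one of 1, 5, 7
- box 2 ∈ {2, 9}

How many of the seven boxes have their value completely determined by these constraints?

3

box 3, box 5, box 6 between them cover only {1, 5, 7} — a naked triple. Remove those values from box 1, box 4, box 7.
box 7's domain is down to {8}, so box 7 = 8. Eliminate 8 elsewhere: box 1, box 4.
That leaves box 4 = 4. Remove 4 from box 1.
That leaves box 1 = 3.
Determined: box 1=3, box 4=4, box 7=8. The other boxes each still have more than one consistent value. That makes 3.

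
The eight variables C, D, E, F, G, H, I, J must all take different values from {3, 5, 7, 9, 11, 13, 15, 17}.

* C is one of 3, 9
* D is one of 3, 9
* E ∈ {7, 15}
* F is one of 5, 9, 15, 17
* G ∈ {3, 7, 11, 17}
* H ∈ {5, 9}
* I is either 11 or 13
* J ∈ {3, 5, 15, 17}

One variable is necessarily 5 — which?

H

Among the 8 variables, 13 fits only I (and all 8 values in {3, 5, 7, 9, 11, 13, 15, 17} must be used), so I = 13.
Among the 7 still-open variables, 11 fits only G (and all 7 values in {3, 5, 7, 9, 11, 15, 17} must be used), so G = 11.
The 6 still-open variables draw from only 6 values {3, 5, 7, 9, 15, 17}, so each is used; only E can be 7, hence E = 7.
C and D between them cover only {3, 9} — a naked pair. Remove those values from F, H, J.
So 5 goes to H.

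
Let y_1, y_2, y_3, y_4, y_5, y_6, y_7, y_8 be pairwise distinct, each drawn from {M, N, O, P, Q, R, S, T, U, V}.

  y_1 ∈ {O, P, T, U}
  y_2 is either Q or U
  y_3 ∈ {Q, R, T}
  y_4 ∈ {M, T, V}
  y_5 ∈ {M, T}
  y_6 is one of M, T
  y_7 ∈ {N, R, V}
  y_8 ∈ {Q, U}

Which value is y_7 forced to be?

y_2 and y_8 between them cover only {Q, U} — a naked pair. Remove those values from y_1, y_3.
The 2 variables y_5 and y_6 are confined to {M, T}, which locks those values in; drop them from y_1, y_3, y_4.
y_3's domain is down to {R}, so y_3 = R. Eliminate R elsewhere: y_7.
y_4's domain is down to {V}, so y_4 = V. So y_7 can't be V.
So y_7 = N.

N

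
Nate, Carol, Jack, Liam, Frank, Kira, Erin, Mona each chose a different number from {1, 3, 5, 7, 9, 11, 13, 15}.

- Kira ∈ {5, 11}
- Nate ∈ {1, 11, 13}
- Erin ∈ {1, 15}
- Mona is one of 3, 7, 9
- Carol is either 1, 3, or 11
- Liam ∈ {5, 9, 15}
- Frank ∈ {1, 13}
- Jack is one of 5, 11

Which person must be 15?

Erin

Among the 8 variables, 7 fits only Mona (and all 8 values in {1, 3, 5, 7, 9, 11, 13, 15} must be used), so Mona = 7.
The 7 still-open variables together cover exactly {1, 3, 5, 9, 11, 13, 15} — 7 values for 7 variables — and 3 appears only in Carol's list, so Carol = 3.
Among the 6 still-open variables, 9 fits only Liam (and all 6 values in {1, 5, 9, 11, 13, 15} must be used), so Liam = 9.
The 5 still-open variables draw from only 5 values {1, 5, 11, 13, 15}, so each is used; only Erin can be 15, hence Erin = 15.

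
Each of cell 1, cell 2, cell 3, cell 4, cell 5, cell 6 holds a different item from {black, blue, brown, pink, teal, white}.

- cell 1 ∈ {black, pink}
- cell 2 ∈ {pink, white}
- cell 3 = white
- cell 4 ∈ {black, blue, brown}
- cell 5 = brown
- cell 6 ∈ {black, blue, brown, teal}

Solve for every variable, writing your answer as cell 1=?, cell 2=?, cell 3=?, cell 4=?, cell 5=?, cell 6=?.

cell 3's domain is down to {white}, so cell 3 = white. Remove white from cell 2.
cell 5 has just one choice, so cell 5 = brown. So cell 4, cell 6 can't be brown.
cell 2 has just one choice, so cell 2 = pink. Eliminate pink elsewhere: cell 1.
cell 1's domain is down to {black}, so cell 1 = black. Remove black from cell 4, cell 6.
cell 4 must be blue (only option left). Remove blue from cell 6.
That leaves cell 6 = teal.

cell 1=black, cell 2=pink, cell 3=white, cell 4=blue, cell 5=brown, cell 6=teal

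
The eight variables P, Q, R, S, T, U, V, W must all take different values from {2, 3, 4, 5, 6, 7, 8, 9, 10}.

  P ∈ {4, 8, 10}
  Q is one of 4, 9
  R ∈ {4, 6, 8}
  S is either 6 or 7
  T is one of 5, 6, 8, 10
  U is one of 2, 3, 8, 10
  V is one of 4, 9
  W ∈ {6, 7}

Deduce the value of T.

5

The 2 variables Q and V are confined to {4, 9}, which locks those values in; drop them from P, R.
S and W share exactly the 2 values {6, 7}; by pigeonhole those values go to them, so strike 6, 7 from R, T.
R's domain is down to {8}, so R = 8. Strike 8 from P, T, U.
P must be 10 (only option left). Strike 10 from T, U.
So T = 5.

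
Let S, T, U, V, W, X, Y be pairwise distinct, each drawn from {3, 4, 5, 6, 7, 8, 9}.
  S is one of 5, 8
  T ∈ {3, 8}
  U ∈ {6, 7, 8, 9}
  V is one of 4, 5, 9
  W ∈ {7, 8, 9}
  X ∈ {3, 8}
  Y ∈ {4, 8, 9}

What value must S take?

5

The 7 variables together cover exactly {3, 4, 5, 6, 7, 8, 9} — 7 values for 7 variables — and 6 appears only in U's list, so U = 6.
Among the 6 still-open variables, 7 fits only W (and all 6 values in {3, 4, 5, 7, 8, 9} must be used), so W = 7.
The 2 variables T and X are confined to {3, 8}, which locks those values in; drop them from S, Y.
So S = 5.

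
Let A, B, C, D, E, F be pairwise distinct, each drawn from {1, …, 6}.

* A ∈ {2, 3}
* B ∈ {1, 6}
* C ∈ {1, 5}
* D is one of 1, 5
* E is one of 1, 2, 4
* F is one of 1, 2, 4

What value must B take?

The 6 variables draw from only 6 values {1, 2, 3, 4, 5, 6}, so each is used; only A can be 3, hence A = 3.
The 5 still-open variables draw from only 5 values {1, 2, 4, 5, 6}, so each is used; only B can be 6, hence B = 6.

6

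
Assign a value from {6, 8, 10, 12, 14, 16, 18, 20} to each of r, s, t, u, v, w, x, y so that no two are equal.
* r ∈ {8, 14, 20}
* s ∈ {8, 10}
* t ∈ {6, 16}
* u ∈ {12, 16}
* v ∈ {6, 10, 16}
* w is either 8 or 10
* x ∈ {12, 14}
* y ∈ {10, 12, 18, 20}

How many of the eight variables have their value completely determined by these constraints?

The 8 variables draw from only 8 values {6, 8, 10, 12, 14, 16, 18, 20}, so each is used; only y can be 18, hence y = 18.
The 7 still-open variables together cover exactly {6, 8, 10, 12, 14, 16, 20} — 7 values for 7 variables — and 20 appears only in r's list, so r = 20.
The 6 still-open variables draw from only 6 values {6, 8, 10, 12, 14, 16}, so each is used; only x can be 14, hence x = 14.
The 5 still-open variables draw from only 5 values {6, 8, 10, 12, 16}, so each is used; only u can be 12, hence u = 12.
s and w share exactly the 2 values {8, 10}; by pigeonhole those values go to them, so strike 8, 10 from v.
Determined: r=20, u=12, x=14, y=18. The other variables each still have more than one consistent value. That makes 4.

4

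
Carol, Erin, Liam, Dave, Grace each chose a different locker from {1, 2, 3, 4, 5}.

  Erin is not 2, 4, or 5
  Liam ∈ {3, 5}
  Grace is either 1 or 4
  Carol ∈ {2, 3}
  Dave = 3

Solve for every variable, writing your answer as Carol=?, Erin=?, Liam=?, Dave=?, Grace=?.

Carol=2, Erin=1, Liam=5, Dave=3, Grace=4

Dave has just one choice, so Dave = 3. Eliminate 3 elsewhere: Carol, Erin, Liam.
Carol has just one choice, so Carol = 2.
Erin's domain is down to {1}, so Erin = 1. Remove 1 from Grace.
Liam has just one choice, so Liam = 5.
Grace must be 4 (only option left).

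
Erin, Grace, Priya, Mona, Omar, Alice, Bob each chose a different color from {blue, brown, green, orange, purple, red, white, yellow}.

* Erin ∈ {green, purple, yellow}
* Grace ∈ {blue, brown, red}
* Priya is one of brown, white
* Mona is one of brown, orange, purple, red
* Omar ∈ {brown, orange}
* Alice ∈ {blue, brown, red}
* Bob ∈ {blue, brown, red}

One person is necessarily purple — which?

Mona

Grace, Alice, Bob between them cover only {blue, brown, red} — a naked triple. Remove those values from Priya, Mona, Omar.
Priya's domain is down to {white}, so Priya = white.
Omar has just one choice, so Omar = orange. Eliminate orange elsewhere: Mona.
So purple goes to Mona.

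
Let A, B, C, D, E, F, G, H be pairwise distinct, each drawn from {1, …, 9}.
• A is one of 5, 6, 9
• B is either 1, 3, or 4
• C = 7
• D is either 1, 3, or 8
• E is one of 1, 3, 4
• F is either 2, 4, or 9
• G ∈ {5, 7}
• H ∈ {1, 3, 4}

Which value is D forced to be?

C's domain is down to {7}, so C = 7. Strike 7 from G.
G's domain is down to {5}, so G = 5. Remove 5 from A.
The 3 variables B, E, H are confined to {1, 3, 4}, which locks those values in; drop them from D, F.
So D = 8.

8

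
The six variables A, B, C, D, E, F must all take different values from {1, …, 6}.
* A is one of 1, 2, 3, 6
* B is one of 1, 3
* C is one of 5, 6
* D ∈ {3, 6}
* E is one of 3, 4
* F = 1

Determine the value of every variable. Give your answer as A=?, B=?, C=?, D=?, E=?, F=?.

F must be 1 (only option left). Strike 1 from A, B.
B must be 3 (only option left). Remove 3 from A, D, E.
D has just one choice, so D = 6. Strike 6 from A, C.
E's domain is down to {4}, so E = 4.
A has just one choice, so A = 2.
C must be 5 (only option left).

A=2, B=3, C=5, D=6, E=4, F=1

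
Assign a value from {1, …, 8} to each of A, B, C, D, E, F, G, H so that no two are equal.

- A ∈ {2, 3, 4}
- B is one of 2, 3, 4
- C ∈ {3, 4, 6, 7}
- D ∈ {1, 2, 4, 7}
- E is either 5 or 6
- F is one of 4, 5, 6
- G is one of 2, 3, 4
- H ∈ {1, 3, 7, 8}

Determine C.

The 8 variables draw from only 8 values {1, 2, 3, 4, 5, 6, 7, 8}, so each is used; only H can be 8, hence H = 8.
The 7 still-open variables together cover exactly {1, 2, 3, 4, 5, 6, 7} — 7 values for 7 variables — and 1 appears only in D's list, so D = 1.
The 6 still-open variables draw from only 6 values {2, 3, 4, 5, 6, 7}, so each is used; only C can be 7, hence C = 7.

7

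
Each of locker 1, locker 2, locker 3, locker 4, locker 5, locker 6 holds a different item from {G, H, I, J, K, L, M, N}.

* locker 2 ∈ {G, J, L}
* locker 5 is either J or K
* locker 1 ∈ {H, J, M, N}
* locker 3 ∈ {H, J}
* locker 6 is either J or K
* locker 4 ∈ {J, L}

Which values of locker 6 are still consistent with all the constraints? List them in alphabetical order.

J, K

The 2 variables locker 5 and locker 6 are confined to {J, K}, which locks those values in; drop them from locker 1, locker 2, locker 3, locker 4.
locker 3's domain is down to {H}, so locker 3 = H. Eliminate H elsewhere: locker 1.
locker 4 must be L (only option left). So locker 2 can't be L.
That leaves locker 2 = G.
No further eliminations apply; locker 6 can still be any of J, K.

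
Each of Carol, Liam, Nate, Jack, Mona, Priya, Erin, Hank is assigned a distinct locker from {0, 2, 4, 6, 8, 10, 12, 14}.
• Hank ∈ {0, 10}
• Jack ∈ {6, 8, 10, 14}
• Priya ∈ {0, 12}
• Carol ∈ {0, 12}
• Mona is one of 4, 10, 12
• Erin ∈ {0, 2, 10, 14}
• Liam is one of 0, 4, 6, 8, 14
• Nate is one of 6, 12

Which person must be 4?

Mona

The 8 variables together cover exactly {0, 2, 4, 6, 8, 10, 12, 14} — 8 values for 8 variables — and 2 appears only in Erin's list, so Erin = 2.
The 2 variables Carol and Priya are confined to {0, 12}, which locks those values in; drop them from Liam, Nate, Mona, Hank.
Nate has just one choice, so Nate = 6. Strike 6 from Liam, Jack.
Hank must be 10 (only option left). Eliminate 10 elsewhere: Jack, Mona.
So 4 goes to Mona.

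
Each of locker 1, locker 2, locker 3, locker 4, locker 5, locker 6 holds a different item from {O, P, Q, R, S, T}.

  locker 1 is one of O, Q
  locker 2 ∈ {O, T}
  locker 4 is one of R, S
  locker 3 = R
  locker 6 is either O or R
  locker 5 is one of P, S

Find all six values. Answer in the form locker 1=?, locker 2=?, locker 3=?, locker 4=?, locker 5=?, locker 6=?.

locker 3 has just one choice, so locker 3 = R. So locker 4, locker 6 can't be R.
locker 4's domain is down to {S}, so locker 4 = S. Strike S from locker 5.
locker 5 has just one choice, so locker 5 = P.
locker 6 has just one choice, so locker 6 = O. Remove O from locker 1, locker 2.
locker 1 must be Q (only option left).
That leaves locker 2 = T.

locker 1=Q, locker 2=T, locker 3=R, locker 4=S, locker 5=P, locker 6=O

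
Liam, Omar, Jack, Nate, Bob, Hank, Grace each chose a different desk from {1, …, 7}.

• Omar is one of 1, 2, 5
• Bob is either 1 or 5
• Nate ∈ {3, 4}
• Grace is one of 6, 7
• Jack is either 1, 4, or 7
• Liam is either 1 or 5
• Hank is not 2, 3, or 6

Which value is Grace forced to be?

6

The 7 variables draw from only 7 values {1, 2, 3, 4, 5, 6, 7}, so each is used; only Omar can be 2, hence Omar = 2.
The 6 still-open variables draw from only 6 values {1, 3, 4, 5, 6, 7}, so each is used; only Nate can be 3, hence Nate = 3.
The 5 still-open variables draw from only 5 values {1, 4, 5, 6, 7}, so each is used; only Grace can be 6, hence Grace = 6.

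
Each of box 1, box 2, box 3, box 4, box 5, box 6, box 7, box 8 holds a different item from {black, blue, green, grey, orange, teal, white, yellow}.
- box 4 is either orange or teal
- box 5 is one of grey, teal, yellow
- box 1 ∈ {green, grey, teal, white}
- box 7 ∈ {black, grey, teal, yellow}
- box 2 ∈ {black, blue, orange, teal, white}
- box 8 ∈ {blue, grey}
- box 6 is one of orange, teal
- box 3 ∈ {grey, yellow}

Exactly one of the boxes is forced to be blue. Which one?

box 8

Among the 8 variables, green fits only box 1 (and all 8 values in {black, blue, green, grey, orange, teal, white, yellow} must be used), so box 1 = green.
Among the 7 still-open variables, white fits only box 2 (and all 7 values in {black, blue, grey, orange, teal, white, yellow} must be used), so box 2 = white.
Among the 6 still-open variables, black fits only box 7 (and all 6 values in {black, blue, grey, orange, teal, yellow} must be used), so box 7 = black.
Among the 5 still-open variables, blue fits only box 8 (and all 5 values in {blue, grey, orange, teal, yellow} must be used), so box 8 = blue.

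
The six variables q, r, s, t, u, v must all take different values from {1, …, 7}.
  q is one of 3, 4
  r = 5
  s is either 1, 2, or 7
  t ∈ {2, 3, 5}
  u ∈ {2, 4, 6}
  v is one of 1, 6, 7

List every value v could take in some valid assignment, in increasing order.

r has just one choice, so r = 5. Remove 5 from t.
No further eliminations apply; v can still be any of 1, 6, 7.

1, 6, 7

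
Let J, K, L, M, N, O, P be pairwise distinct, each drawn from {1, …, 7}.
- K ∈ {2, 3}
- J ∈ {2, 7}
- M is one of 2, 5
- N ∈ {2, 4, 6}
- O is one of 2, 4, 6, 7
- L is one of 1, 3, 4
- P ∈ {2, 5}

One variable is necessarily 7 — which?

J

The 7 variables draw from only 7 values {1, 2, 3, 4, 5, 6, 7}, so each is used; only L can be 1, hence L = 1.
The 6 still-open variables draw from only 6 values {2, 3, 4, 5, 6, 7}, so each is used; only K can be 3, hence K = 3.
The 2 variables M and P are confined to {2, 5}, which locks those values in; drop them from J, N, O.
So 7 goes to J.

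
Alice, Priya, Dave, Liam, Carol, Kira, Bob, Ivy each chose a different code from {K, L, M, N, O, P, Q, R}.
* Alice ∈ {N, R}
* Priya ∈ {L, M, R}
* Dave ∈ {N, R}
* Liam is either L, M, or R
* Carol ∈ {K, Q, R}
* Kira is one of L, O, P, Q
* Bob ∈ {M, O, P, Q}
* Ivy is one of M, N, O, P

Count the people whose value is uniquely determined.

Among the 8 variables, K fits only Carol (and all 8 values in {K, L, M, N, O, P, Q, R} must be used), so Carol = K.
Alice and Dave share exactly the 2 values {N, R}; by pigeonhole those values go to them, so strike N, R from Priya, Liam, Ivy.
Priya and Liam share exactly the 2 values {L, M}; by pigeonhole those values go to them, so strike L, M from Kira, Bob, Ivy.
Determined: Carol=K. The other people each still have more than one consistent value. That makes 1.

1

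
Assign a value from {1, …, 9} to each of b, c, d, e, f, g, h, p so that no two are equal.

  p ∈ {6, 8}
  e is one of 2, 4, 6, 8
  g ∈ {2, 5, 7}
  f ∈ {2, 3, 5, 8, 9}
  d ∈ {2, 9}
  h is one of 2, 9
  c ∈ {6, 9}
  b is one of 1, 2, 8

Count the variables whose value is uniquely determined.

4

d and h between them cover only {2, 9} — a naked pair. Remove those values from b, c, e, f, g.
c has just one choice, so c = 6. Eliminate 6 elsewhere: e, p.
That leaves p = 8. Remove 8 from b, e, f.
b must be 1 (only option left).
e must be 4 (only option left).
Determined: b=1, c=6, e=4, p=8. The other variables each still have more than one consistent value. That makes 4.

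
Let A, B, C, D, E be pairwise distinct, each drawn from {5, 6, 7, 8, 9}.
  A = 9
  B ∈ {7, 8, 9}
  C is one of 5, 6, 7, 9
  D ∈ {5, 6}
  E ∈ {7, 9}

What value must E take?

A has just one choice, so A = 9. Eliminate 9 elsewhere: B, C, E.
So E = 7.

7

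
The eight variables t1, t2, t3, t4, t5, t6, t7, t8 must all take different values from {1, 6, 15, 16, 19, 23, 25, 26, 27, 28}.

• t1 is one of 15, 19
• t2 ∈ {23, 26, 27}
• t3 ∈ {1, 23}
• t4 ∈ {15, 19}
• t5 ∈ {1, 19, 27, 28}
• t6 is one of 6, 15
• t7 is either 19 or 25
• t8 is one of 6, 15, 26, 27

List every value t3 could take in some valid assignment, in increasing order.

1, 23

t1 and t4 between them cover only {15, 19} — a naked pair. Remove those values from t5, t6, t7, t8.
t6's domain is down to {6}, so t6 = 6. Remove 6 from t8.
t7 must be 25 (only option left).
No further eliminations apply; t3 can still be any of 1, 23.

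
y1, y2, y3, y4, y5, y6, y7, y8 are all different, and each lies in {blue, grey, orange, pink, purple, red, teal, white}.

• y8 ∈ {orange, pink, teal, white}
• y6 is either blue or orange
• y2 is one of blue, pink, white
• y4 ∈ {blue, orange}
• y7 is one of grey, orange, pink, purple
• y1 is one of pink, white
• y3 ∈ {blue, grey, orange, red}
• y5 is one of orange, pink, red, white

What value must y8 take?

The 8 variables together cover exactly {blue, grey, orange, pink, purple, red, teal, white} — 8 values for 8 variables — and purple appears only in y7's list, so y7 = purple.
Among the 7 still-open variables, grey fits only y3 (and all 7 values in {blue, grey, orange, pink, red, teal, white} must be used), so y3 = grey.
Among the 6 still-open variables, red fits only y5 (and all 6 values in {blue, orange, pink, red, teal, white} must be used), so y5 = red.
The 5 still-open variables together cover exactly {blue, orange, pink, teal, white} — 5 values for 5 variables — and teal appears only in y8's list, so y8 = teal.

teal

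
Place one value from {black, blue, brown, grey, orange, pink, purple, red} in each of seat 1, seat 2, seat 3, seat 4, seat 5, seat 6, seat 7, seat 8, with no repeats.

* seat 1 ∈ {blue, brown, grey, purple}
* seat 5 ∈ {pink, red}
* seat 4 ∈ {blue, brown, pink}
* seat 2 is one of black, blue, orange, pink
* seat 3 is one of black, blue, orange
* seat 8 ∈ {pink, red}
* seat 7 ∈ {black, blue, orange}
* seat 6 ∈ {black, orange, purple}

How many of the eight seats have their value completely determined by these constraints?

Among the 8 variables, grey fits only seat 1 (and all 8 values in {black, blue, brown, grey, orange, pink, purple, red} must be used), so seat 1 = grey.
Among the 7 still-open variables, brown fits only seat 4 (and all 7 values in {black, blue, brown, orange, pink, purple, red} must be used), so seat 4 = brown.
Among the 6 still-open variables, purple fits only seat 6 (and all 6 values in {black, blue, orange, pink, purple, red} must be used), so seat 6 = purple.
seat 5 and seat 8 between them cover only {pink, red} — a naked pair. Remove those values from seat 2.
Determined: seat 1=grey, seat 4=brown, seat 6=purple. The other seats each still have more than one consistent value. That makes 3.

3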